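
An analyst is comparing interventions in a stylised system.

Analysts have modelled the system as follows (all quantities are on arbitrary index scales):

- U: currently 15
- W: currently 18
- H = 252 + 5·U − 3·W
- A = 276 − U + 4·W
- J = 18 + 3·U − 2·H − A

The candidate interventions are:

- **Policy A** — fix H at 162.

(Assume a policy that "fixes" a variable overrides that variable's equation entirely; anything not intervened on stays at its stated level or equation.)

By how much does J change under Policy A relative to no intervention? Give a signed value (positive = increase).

Baseline:
  U = 15
  W = 18
  H = 252 + 5·15 − 3·18 = 273
  A = 276 − 15 + 4·18 = 333
  J = 18 + 3·15 − 2·273 − 333 = -816
Policy A (H := 162):
  U = 15
  W = 18
  H = 162
  A = 276 − 15 + 4·18 = 333
  J = 18 + 3·15 − 2·162 − 333 = -594
Change in J: -594 − (-816) = 222

222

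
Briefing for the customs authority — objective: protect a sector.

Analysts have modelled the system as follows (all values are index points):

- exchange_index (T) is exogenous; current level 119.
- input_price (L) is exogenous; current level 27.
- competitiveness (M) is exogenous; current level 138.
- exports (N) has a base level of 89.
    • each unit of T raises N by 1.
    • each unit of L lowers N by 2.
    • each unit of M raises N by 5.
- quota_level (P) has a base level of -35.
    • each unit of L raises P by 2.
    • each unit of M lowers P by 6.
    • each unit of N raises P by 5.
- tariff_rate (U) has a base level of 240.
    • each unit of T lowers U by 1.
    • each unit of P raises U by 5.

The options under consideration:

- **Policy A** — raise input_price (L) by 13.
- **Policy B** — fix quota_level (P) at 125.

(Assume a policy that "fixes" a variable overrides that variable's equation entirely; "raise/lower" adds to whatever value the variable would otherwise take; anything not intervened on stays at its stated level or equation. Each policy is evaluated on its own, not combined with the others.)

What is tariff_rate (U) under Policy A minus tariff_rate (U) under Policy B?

15910

Policy A (L + 13):
  T = 119
  L = 27 + 13 = 40
  M = 138
  N = 89 + 119 − 2·40 + 5·138 = 818
  P = -35 + 2·40 − 6·138 + 5·818 = 3307
  U = 240 − 119 + 5·3307 = 16656
Policy B (P := 125):
  T = 119
  L = 27
  M = 138
  N = 89 + 119 − 2·27 + 5·138 = 844
  P = 125
  U = 240 − 119 + 5·125 = 746
U: 16656 − 746 = 15910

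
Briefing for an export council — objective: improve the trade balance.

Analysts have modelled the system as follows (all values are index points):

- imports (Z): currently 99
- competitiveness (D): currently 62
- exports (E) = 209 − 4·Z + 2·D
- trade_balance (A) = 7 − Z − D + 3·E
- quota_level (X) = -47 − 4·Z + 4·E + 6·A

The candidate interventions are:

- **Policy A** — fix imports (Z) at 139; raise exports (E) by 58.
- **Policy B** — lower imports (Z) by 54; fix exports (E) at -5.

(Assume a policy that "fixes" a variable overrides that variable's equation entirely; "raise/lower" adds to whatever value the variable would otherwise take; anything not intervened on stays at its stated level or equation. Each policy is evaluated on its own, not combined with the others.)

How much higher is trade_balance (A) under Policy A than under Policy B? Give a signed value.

Policy A (Z := 139, E + 58):
  Z = 139
  D = 62
  E = 209 − 4·139 + 2·62 (+58 from intervention) = -165
  A = 7 − 139 − 62 + 3·(-165) = -689
Policy B (Z − 54, E := -5):
  Z = 99 − 54 = 45
  D = 62
  E = -5
  A = 7 − 45 − 62 + 3·(-5) = -115
A: -689 − (-115) = -574

-574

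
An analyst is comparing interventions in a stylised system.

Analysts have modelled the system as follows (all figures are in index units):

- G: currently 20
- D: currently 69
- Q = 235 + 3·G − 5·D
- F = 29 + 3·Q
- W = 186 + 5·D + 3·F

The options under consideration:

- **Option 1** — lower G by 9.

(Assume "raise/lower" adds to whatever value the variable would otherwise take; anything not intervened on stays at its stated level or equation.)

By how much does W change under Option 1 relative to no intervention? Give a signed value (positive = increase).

Baseline:
  G = 20
  D = 69
  Q = 235 + 3·20 − 5·69 = -50
  F = 29 + 3·(-50) = -121
  W = 186 + 5·69 + 3·(-121) = 168
Option 1 (G − 9):
  G = 20 − 9 = 11
  D = 69
  Q = 235 + 3·11 − 5·69 = -77
  F = 29 + 3·(-77) = -202
  W = 186 + 5·69 + 3·(-202) = -75
Change in W: -75 − 168 = -243

-243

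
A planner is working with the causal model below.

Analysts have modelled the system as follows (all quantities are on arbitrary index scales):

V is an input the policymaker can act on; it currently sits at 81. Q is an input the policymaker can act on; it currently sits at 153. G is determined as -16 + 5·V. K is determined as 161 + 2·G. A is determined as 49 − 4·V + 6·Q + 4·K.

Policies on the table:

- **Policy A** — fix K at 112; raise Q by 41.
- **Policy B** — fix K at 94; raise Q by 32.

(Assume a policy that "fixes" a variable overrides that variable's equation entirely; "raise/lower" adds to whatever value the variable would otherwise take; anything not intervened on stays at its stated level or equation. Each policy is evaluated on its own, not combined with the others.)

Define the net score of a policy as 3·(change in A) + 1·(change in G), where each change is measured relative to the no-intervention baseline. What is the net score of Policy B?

Baseline:
  V = 81
  Q = 153
  G = -16 + 5·81 = 389
  K = 161 + 2·389 = 939
  A = 49 − 4·81 + 6·153 + 4·939 = 4399
Policy B (K := 94, Q + 32):
  V = 81
  Q = 153 + 32 = 185
  G = -16 + 5·81 = 389
  K = 94
  A = 49 − 4·81 + 6·185 + 4·94 = 1211
ΔA = 1211 − 4399 = -3188; ΔG = 389 − 389 = 0
Score = 3·(-3188) + 1·0 = -9564

-9564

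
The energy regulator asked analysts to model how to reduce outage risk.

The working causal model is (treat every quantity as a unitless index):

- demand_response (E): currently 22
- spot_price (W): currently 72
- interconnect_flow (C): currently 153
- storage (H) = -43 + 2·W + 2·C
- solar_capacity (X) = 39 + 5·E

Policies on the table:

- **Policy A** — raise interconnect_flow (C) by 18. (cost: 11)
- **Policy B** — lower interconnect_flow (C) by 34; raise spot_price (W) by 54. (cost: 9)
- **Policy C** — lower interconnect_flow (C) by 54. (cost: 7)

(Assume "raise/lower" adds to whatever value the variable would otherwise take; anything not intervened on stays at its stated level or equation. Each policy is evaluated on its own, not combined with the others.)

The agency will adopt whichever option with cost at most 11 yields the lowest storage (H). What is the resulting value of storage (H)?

299

Policy A (C + 18):
  W = 72
  C = 153 + 18 = 171
  H = -43 + 2·72 + 2·171 = 443
Policy B (C − 34, W + 54):
  W = 72 + 54 = 126
  C = 153 − 34 = 119
  H = -43 + 2·126 + 2·119 = 447
Policy C (C − 54):
  W = 72
  C = 153 − 54 = 99
  H = -43 + 2·72 + 2·99 = 299
Comparing — Policy A: H=443, Policy B: H=447, Policy C: H=299. Lowest is 299 (Policy C).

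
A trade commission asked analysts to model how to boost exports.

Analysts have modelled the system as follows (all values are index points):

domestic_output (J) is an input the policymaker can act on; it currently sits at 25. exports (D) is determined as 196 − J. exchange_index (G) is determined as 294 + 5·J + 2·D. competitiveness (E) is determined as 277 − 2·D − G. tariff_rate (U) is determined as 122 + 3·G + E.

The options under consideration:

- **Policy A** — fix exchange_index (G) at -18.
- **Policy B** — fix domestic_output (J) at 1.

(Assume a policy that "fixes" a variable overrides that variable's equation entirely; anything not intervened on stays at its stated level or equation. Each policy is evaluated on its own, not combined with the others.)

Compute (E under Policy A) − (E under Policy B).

755

Policy A (G := -18):
  J = 25
  D = 196 − 25 = 171
  G = -18
  E = 277 − 2·171 − (-18) = -47
Policy B (J := 1):
  J = 1
  D = 196 − 1 = 195
  G = 294 + 5·1 + 2·195 = 689
  E = 277 − 2·195 − 689 = -802
E: -47 − (-802) = 755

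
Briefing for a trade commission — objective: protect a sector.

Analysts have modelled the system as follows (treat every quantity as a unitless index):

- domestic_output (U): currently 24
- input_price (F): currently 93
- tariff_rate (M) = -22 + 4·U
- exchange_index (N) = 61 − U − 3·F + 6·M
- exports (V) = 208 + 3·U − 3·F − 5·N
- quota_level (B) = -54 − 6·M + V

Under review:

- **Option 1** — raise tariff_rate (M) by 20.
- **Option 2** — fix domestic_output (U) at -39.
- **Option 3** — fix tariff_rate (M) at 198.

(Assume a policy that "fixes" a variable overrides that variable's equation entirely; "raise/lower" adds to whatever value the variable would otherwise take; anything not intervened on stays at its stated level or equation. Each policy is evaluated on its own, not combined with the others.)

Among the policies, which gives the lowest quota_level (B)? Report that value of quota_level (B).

-5971

Option 1 (M + 20):
  U = 24
  F = 93
  M = -22 + 4·24 (+20 from intervention) = 94
  N = 61 − 24 − 3·93 + 6·94 = 322
  V = 208 + 3·24 − 3·93 − 5·322 = -1609
  B = -54 − 6·94 + (-1609) = -2227
Option 2 (U := -39):
  U = -39
  F = 93
  M = -22 + 4·(-39) = -178
  N = 61 − (-39) − 3·93 + 6·(-178) = -1247
  V = 208 + 3·(-39) − 3·93 − 5·(-1247) = 6047
  B = -54 − 6·(-178) + 6047 = 7061
Option 3 (M := 198):
  U = 24
  F = 93
  M = 198
  N = 61 − 24 − 3·93 + 6·198 = 946
  V = 208 + 3·24 − 3·93 − 5·946 = -4729
  B = -54 − 6·198 + (-4729) = -5971
Comparing — Option 1: B=-2227, Option 2: B=7061, Option 3: B=-5971. Lowest is -5971 (Option 3).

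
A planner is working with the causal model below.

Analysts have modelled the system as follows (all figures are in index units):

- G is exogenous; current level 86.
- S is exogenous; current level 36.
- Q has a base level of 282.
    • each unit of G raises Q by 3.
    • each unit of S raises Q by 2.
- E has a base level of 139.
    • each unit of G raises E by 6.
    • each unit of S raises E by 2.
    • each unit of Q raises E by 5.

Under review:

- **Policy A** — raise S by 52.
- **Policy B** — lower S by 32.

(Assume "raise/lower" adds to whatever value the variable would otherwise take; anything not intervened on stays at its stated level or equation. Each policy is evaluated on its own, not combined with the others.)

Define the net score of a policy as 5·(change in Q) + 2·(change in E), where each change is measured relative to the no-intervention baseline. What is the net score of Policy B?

-1088

Baseline:
  G = 86
  S = 36
  Q = 282 + 3·86 + 2·36 = 612
  E = 139 + 6·86 + 2·36 + 5·612 = 3787
Policy B (S − 32):
  G = 86
  S = 36 − 32 = 4
  Q = 282 + 3·86 + 2·4 = 548
  E = 139 + 6·86 + 2·4 + 5·548 = 3403
ΔQ = 548 − 612 = -64; ΔE = 3403 − 3787 = -384
Score = 5·(-64) + 2·(-384) = -1088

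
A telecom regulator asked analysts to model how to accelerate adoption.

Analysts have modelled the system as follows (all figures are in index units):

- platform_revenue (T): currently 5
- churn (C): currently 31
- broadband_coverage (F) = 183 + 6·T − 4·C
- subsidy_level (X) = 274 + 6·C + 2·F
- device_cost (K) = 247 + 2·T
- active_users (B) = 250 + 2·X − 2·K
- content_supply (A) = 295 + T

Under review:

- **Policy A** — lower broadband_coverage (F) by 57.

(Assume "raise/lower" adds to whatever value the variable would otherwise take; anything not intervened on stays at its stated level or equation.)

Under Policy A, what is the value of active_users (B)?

784

Policy A (F − 57):
  T = 5
  C = 31
  F = 183 + 6·5 − 4·31 (−57 from intervention) = 32
  X = 274 + 6·31 + 2·32 = 524
  K = 247 + 2·5 = 257
  B = 250 + 2·524 − 2·257 = 784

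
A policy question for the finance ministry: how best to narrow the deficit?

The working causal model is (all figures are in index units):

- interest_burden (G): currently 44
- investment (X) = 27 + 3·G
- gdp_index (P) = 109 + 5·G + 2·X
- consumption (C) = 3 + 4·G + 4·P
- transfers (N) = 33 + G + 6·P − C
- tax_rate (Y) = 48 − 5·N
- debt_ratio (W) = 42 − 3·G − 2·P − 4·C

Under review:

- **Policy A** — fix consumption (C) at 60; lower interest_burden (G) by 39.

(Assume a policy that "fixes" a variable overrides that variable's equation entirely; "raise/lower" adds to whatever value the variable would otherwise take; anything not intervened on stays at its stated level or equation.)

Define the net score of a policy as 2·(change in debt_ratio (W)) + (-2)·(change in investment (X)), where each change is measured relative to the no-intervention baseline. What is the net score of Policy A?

23840

Baseline:
  G = 44
  X = 27 + 3·44 = 159
  P = 109 + 5·44 + 2·159 = 647
  C = 3 + 4·44 + 4·647 = 2767
  W = 42 − 3·44 − 2·647 − 4·2767 = -12452
Policy A (C := 60, G − 39):
  G = 44 − 39 = 5
  X = 27 + 3·5 = 42
  P = 109 + 5·5 + 2·42 = 218
  C = 60
  W = 42 − 3·5 − 2·218 − 4·60 = -649
ΔW = -649 − (-12452) = 11803; ΔX = 42 − 159 = -117
Score = 2·11803 + (-2)·(-117) = 23840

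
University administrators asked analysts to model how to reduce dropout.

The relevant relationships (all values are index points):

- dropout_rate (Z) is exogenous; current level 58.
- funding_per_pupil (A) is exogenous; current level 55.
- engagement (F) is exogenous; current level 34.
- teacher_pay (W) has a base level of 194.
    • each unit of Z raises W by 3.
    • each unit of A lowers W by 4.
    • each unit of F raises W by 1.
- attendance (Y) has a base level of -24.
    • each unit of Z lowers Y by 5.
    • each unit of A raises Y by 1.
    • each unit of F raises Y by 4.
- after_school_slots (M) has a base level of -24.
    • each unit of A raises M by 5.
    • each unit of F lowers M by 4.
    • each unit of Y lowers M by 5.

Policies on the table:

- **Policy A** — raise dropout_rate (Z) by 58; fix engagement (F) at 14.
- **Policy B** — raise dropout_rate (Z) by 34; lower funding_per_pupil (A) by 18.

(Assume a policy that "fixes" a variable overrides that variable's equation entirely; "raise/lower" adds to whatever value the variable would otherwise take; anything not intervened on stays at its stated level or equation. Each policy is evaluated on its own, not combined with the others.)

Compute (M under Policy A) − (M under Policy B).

Policy A (Z + 58, F := 14):
  Z = 58 + 58 = 116
  A = 55
  F = 14
  Y = -24 − 5·116 + 55 + 4·14 = -493
  M = -24 + 5·55 − 4·14 − 5·(-493) = 2660
Policy B (Z + 34, A − 18):
  Z = 58 + 34 = 92
  A = 55 − 18 = 37
  F = 34
  Y = -24 − 5·92 + 37 + 4·34 = -311
  M = -24 + 5·37 − 4·34 − 5·(-311) = 1580
M: 2660 − 1580 = 1080

1080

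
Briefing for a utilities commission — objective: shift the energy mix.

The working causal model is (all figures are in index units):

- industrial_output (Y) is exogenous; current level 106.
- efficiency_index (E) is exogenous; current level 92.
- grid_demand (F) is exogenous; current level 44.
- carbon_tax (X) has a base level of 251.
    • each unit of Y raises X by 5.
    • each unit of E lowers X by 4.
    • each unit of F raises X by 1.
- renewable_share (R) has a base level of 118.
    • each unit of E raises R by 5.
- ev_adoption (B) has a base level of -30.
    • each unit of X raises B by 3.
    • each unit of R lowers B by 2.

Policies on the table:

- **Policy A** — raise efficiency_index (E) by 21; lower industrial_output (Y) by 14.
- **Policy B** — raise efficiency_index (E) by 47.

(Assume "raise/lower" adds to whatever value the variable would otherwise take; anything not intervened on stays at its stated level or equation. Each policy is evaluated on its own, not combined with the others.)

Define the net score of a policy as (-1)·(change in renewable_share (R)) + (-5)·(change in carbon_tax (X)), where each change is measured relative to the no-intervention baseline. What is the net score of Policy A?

665

Baseline:
  Y = 106
  E = 92
  F = 44
  X = 251 + 5·106 − 4·92 + 44 = 457
  R = 118 + 5·92 = 578
Policy A (E + 21, Y − 14):
  Y = 106 − 14 = 92
  E = 92 + 21 = 113
  F = 44
  X = 251 + 5·92 − 4·113 + 44 = 303
  R = 118 + 5·113 = 683
ΔR = 683 − 578 = 105; ΔX = 303 − 457 = -154
Score = (-1)·105 + (-5)·(-154) = 665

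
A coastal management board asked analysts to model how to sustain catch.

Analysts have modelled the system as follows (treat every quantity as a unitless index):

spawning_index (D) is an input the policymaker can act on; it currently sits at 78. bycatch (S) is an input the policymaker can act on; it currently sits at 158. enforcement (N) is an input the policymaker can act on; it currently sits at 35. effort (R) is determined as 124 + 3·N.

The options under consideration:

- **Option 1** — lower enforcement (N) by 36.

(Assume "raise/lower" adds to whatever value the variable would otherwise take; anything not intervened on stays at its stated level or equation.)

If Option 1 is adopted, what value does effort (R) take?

121

Option 1 (N − 36):
  N = 35 − 36 = -1
  R = 124 + 3·(-1) = 121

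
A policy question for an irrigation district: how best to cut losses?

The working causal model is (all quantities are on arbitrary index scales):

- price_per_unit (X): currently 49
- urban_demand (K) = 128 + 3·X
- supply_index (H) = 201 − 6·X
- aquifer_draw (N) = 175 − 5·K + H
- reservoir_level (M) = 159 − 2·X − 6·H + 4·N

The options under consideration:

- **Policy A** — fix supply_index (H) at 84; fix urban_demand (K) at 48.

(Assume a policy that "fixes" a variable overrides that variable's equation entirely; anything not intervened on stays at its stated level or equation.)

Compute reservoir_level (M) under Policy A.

Policy A (H := 84, K := 48):
  X = 49
  K = 48
  H = 84
  N = 175 − 5·48 + 84 = 19
  M = 159 − 2·49 − 6·84 + 4·19 = -367

-367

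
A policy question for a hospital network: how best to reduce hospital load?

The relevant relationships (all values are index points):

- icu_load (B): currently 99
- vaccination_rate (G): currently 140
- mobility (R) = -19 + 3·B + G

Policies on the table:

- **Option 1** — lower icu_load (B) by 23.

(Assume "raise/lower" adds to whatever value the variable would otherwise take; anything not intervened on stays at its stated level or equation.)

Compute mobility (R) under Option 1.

Option 1 (B − 23):
  B = 99 − 23 = 76
  G = 140
  R = -19 + 3·76 + 140 = 349

349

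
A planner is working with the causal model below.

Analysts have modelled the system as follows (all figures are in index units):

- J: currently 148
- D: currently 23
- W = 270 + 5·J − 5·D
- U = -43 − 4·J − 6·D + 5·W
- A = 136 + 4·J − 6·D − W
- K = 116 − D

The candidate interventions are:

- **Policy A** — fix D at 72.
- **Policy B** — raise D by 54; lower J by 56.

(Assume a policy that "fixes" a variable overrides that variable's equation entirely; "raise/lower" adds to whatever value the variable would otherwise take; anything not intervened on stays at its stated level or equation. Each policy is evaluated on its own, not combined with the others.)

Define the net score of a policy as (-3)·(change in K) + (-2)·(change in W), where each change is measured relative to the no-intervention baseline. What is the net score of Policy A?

637

Baseline:
  J = 148
  D = 23
  W = 270 + 5·148 − 5·23 = 895
  K = 116 − 23 = 93
Policy A (D := 72):
  J = 148
  D = 72
  W = 270 + 5·148 − 5·72 = 650
  K = 116 − 72 = 44
ΔK = 44 − 93 = -49; ΔW = 650 − 895 = -245
Score = (-3)·(-49) + (-2)·(-245) = 637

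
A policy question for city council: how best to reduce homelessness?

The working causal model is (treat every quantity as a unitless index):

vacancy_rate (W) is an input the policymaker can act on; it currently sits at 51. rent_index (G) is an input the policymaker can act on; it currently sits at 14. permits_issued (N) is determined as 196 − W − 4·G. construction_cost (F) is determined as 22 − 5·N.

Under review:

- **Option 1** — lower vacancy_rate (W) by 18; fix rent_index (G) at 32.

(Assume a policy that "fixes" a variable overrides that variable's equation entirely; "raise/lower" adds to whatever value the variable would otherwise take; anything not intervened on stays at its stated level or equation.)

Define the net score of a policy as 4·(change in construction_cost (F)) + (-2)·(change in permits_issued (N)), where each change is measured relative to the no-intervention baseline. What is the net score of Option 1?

Baseline:
  W = 51
  G = 14
  N = 196 − 51 − 4·14 = 89
  F = 22 − 5·89 = -423
Option 1 (W − 18, G := 32):
  W = 51 − 18 = 33
  G = 32
  N = 196 − 33 − 4·32 = 35
  F = 22 − 5·35 = -153
ΔF = -153 − (-423) = 270; ΔN = 35 − 89 = -54
Score = 4·270 + (-2)·(-54) = 1188

1188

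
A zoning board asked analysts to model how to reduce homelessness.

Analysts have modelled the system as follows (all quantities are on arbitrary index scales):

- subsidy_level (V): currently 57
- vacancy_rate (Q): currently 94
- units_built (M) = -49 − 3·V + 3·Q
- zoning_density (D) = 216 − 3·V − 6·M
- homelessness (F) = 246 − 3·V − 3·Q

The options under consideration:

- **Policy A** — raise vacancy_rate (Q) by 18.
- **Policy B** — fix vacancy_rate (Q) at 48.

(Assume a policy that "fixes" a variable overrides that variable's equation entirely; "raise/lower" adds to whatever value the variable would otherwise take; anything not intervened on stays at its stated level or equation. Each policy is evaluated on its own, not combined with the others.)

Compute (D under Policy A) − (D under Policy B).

Policy A (Q + 18):
  V = 57
  Q = 94 + 18 = 112
  M = -49 − 3·57 + 3·112 = 116
  D = 216 − 3·57 − 6·116 = -651
Policy B (Q := 48):
  V = 57
  Q = 48
  M = -49 − 3·57 + 3·48 = -76
  D = 216 − 3·57 − 6·(-76) = 501
D: -651 − 501 = -1152

-1152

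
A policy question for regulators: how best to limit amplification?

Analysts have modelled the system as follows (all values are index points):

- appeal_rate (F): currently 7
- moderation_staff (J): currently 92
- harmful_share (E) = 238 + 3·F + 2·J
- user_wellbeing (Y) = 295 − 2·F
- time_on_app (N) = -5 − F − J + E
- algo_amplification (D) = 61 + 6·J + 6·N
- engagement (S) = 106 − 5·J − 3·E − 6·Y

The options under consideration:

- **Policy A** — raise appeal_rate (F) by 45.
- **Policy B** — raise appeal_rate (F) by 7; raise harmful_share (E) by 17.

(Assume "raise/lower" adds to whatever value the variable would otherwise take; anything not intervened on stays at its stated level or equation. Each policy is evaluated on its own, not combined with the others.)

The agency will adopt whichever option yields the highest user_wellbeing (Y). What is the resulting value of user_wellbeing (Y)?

Policy A (F + 45):
  F = 7 + 45 = 52
  Y = 295 − 2·52 = 191
Policy B (F + 7, E + 17):
  F = 7 + 7 = 14
  Y = 295 − 2·14 = 267
Comparing — Policy A: Y=191, Policy B: Y=267. Highest is 267 (Policy B).

267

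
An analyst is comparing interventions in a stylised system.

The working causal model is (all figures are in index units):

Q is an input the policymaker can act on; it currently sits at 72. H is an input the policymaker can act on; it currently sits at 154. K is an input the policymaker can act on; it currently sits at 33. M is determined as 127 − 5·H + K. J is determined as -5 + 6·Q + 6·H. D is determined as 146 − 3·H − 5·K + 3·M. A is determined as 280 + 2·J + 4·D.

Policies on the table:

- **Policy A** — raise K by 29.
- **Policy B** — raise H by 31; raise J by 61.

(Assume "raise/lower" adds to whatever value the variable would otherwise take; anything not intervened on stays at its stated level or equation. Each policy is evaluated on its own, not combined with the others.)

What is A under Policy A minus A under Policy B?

1506

Policy A (K + 29):
  Q = 72
  H = 154
  K = 33 + 29 = 62
  M = 127 − 5·154 + 62 = -581
  J = -5 + 6·72 + 6·154 = 1351
  D = 146 − 3·154 − 5·62 + 3·(-581) = -2369
  A = 280 + 2·1351 + 4·(-2369) = -6494
Policy B (H + 31, J + 61):
  Q = 72
  H = 154 + 31 = 185
  K = 33
  M = 127 − 5·185 + 33 = -765
  J = -5 + 6·72 + 6·185 (+61 from intervention) = 1598
  D = 146 − 3·185 − 5·33 + 3·(-765) = -2869
  A = 280 + 2·1598 + 4·(-2869) = -8000
A: -6494 − (-8000) = 1506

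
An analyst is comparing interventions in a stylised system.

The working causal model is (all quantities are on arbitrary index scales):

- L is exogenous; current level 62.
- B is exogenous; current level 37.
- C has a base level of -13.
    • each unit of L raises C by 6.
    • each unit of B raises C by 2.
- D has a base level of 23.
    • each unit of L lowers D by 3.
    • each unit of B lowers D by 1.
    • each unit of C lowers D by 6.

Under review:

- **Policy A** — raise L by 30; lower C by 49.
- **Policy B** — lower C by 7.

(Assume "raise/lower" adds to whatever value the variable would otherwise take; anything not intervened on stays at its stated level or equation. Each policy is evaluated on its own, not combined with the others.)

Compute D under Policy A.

Policy A (L + 30, C − 49):
  L = 62 + 30 = 92
  B = 37
  C = -13 + 6·92 + 2·37 (−49 from intervention) = 564
  D = 23 − 3·92 − 37 − 6·564 = -3674

-3674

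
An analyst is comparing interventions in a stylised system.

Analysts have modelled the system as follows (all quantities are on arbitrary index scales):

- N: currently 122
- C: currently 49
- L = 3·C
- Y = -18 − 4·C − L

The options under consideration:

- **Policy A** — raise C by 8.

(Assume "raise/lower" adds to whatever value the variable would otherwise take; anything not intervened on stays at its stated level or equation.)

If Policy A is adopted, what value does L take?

Policy A (C + 8):
  C = 49 + 8 = 57
  L = 0 + 3·57 = 171

171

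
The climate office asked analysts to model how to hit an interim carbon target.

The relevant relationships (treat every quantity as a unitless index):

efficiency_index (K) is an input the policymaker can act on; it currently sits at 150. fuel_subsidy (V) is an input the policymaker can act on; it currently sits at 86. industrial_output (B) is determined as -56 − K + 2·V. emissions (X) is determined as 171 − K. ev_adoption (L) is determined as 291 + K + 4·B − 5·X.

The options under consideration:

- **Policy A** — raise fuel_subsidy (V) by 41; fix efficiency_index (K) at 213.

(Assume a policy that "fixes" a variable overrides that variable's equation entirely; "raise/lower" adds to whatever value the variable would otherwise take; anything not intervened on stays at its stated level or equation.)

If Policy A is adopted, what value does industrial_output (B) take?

Policy A (V + 41, K := 213):
  K = 213
  V = 86 + 41 = 127
  B = -56 − 213 + 2·127 = -15

-15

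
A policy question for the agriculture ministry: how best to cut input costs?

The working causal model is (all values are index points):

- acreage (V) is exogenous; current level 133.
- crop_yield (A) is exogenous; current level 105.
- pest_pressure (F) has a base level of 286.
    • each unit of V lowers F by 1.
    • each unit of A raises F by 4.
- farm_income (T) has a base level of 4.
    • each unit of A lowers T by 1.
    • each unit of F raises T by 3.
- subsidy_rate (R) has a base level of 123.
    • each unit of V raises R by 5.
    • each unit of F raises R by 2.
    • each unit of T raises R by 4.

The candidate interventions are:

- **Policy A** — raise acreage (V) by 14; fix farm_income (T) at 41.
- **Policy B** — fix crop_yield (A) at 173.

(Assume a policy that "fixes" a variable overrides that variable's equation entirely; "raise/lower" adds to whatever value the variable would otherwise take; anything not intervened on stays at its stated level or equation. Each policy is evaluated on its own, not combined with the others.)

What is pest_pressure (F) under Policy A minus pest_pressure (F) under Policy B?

-286

Policy A (V + 14, T := 41):
  V = 133 + 14 = 147
  A = 105
  F = 286 − 147 + 4·105 = 559
Policy B (A := 173):
  V = 133
  A = 173
  F = 286 − 133 + 4·173 = 845
F: 559 − 845 = -286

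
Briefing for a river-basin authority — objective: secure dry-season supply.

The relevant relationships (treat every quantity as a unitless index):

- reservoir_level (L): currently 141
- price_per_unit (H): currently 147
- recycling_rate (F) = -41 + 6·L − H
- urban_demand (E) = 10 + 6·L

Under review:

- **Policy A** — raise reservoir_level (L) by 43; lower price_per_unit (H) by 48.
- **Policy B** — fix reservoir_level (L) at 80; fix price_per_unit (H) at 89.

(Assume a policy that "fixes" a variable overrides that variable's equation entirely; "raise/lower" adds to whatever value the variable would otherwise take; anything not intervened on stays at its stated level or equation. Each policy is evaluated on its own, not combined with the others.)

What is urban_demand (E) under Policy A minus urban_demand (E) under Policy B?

Policy A (L + 43, H − 48):
  L = 141 + 43 = 184
  E = 10 + 6·184 = 1114
Policy B (L := 80, H := 89):
  L = 80
  E = 10 + 6·80 = 490
E: 1114 − 490 = 624

624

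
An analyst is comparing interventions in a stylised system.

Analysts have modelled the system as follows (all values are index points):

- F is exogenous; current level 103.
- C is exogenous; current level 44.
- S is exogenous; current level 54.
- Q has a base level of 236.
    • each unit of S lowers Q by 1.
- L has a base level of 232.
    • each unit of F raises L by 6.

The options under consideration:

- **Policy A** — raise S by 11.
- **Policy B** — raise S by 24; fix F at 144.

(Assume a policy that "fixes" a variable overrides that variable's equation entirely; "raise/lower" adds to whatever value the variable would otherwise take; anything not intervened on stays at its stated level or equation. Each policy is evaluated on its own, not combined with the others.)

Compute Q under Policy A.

Policy A (S + 11):
  S = 54 + 11 = 65
  Q = 236 − 65 = 171

171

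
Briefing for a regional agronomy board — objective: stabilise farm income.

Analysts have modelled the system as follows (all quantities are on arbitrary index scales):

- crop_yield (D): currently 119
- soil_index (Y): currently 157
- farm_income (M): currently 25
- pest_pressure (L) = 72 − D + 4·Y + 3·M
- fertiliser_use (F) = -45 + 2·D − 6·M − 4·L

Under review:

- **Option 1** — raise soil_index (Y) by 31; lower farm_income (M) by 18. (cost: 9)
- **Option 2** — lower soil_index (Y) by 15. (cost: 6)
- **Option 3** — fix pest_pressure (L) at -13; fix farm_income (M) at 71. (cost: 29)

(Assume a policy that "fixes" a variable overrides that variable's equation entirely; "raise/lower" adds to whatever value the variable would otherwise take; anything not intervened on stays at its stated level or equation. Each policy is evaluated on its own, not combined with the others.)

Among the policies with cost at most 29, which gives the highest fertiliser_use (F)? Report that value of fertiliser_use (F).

-181

Option 1 (Y + 31, M − 18):
  D = 119
  Y = 157 + 31 = 188
  M = 25 − 18 = 7
  L = 72 − 119 + 4·188 + 3·7 = 726
  F = -45 + 2·119 − 6·7 − 4·726 = -2753
Option 2 (Y − 15):
  D = 119
  Y = 157 − 15 = 142
  M = 25
  L = 72 − 119 + 4·142 + 3·25 = 596
  F = -45 + 2·119 − 6·25 − 4·596 = -2341
Option 3 (L := -13, M := 71):
  D = 119
  Y = 157
  M = 71
  L = -13
  F = -45 + 2·119 − 6·71 − 4·(-13) = -181
Comparing — Option 1: F=-2753, Option 2: F=-2341, Option 3: F=-181. Highest is -181 (Option 3).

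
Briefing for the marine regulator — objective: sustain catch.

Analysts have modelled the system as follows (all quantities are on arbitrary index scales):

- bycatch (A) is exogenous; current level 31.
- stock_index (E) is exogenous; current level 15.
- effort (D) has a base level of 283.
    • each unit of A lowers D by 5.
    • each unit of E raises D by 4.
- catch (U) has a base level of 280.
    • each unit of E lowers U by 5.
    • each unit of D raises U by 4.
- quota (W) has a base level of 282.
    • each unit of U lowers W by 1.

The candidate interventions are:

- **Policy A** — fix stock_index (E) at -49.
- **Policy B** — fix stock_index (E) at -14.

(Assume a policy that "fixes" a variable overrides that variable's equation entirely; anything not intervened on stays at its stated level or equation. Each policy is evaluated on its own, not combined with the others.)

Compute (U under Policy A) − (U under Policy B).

-385

Policy A (E := -49):
  A = 31
  E = -49
  D = 283 − 5·31 + 4·(-49) = -68
  U = 280 − 5·(-49) + 4·(-68) = 253
Policy B (E := -14):
  A = 31
  E = -14
  D = 283 − 5·31 + 4·(-14) = 72
  U = 280 − 5·(-14) + 4·72 = 638
U: 253 − 638 = -385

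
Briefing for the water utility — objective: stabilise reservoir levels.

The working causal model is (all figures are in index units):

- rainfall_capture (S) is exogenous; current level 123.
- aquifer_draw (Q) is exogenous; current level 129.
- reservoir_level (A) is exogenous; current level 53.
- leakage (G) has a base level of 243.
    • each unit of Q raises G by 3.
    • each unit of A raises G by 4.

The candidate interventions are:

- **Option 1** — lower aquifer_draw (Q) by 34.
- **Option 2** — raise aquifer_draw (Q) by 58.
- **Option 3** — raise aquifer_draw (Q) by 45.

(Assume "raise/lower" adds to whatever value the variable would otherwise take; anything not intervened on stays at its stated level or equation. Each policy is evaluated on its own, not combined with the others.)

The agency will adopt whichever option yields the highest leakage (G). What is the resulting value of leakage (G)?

Option 1 (Q − 34):
  Q = 129 − 34 = 95
  A = 53
  G = 243 + 3·95 + 4·53 = 740
Option 2 (Q + 58):
  Q = 129 + 58 = 187
  A = 53
  G = 243 + 3·187 + 4·53 = 1016
Option 3 (Q + 45):
  Q = 129 + 45 = 174
  A = 53
  G = 243 + 3·174 + 4·53 = 977
Comparing — Option 1: G=740, Option 2: G=1016, Option 3: G=977. Highest is 1016 (Option 2).

1016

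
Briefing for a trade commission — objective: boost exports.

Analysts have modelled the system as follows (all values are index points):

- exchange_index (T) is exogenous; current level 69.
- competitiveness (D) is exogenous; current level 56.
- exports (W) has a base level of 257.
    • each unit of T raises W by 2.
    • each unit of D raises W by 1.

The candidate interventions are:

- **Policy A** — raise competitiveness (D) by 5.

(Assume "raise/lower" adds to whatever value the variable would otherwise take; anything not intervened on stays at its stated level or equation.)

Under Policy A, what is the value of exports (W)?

Policy A (D + 5):
  T = 69
  D = 56 + 5 = 61
  W = 257 + 2·69 + 61 = 456

456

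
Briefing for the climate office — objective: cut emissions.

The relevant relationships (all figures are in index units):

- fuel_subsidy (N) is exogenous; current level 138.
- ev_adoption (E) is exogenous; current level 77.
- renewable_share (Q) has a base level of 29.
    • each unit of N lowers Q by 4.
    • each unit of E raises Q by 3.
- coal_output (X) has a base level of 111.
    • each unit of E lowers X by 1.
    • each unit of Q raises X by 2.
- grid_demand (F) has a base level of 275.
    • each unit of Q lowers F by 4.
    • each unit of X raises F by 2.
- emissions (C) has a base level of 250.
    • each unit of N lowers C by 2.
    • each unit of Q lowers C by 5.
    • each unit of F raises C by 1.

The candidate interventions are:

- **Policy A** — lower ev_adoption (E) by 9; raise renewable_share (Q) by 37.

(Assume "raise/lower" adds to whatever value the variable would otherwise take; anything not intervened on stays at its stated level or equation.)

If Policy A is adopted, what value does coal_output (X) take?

Policy A (E − 9, Q + 37):
  N = 138
  E = 77 − 9 = 68
  Q = 29 − 4·138 + 3·68 (+37 from intervention) = -282
  X = 111 − 68 + 2·(-282) = -521

-521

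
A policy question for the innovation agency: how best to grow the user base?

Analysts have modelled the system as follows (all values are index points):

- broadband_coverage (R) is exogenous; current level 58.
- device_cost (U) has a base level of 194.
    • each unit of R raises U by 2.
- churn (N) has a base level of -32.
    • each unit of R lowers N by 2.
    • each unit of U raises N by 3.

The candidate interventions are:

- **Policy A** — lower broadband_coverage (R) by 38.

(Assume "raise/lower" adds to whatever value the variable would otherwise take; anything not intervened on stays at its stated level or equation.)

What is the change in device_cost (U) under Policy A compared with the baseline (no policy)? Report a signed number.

-76

Baseline:
  R = 58
  U = 194 + 2·58 = 310
Policy A (R − 38):
  R = 58 − 38 = 20
  U = 194 + 2·20 = 234
Change in U: 234 − 310 = -76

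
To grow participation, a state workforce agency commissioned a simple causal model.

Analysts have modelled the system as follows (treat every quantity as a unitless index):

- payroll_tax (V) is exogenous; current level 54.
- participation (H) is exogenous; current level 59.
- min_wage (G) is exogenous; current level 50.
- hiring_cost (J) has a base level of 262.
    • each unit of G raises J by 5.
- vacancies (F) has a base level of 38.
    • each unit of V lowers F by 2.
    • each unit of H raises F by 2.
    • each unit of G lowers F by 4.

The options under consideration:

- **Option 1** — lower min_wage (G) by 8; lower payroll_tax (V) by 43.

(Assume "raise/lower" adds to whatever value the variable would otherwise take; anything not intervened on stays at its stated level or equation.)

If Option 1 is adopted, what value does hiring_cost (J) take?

472

Option 1 (G − 8, V − 43):
  G = 50 − 8 = 42
  J = 262 + 5·42 = 472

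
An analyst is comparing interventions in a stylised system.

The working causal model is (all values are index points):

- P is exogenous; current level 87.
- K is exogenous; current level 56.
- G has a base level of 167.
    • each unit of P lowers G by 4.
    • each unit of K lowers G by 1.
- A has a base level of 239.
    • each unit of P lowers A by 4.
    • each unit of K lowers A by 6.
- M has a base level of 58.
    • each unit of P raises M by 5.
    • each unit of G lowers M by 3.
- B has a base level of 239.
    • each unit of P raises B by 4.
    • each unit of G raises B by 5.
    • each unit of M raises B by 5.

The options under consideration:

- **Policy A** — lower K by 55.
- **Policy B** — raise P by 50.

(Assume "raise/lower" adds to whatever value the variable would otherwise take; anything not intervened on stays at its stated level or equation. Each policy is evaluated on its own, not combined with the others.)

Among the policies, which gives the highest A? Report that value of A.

Policy A (K − 55):
  P = 87
  K = 56 − 55 = 1
  A = 239 − 4·87 − 6·1 = -115
Policy B (P + 50):
  P = 87 + 50 = 137
  K = 56
  A = 239 − 4·137 − 6·56 = -645
Comparing — Policy A: A=-115, Policy B: A=-645. Highest is -115 (Policy A).

-115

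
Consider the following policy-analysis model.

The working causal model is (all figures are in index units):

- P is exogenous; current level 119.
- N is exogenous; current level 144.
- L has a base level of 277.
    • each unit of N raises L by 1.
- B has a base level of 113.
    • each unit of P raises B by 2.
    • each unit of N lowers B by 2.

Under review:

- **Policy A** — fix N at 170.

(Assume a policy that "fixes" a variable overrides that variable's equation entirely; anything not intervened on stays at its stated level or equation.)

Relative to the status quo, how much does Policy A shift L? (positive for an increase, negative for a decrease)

26

Baseline:
  N = 144
  L = 277 + 144 = 421
Policy A (N := 170):
  N = 170
  L = 277 + 170 = 447
Change in L: 447 − 421 = 26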